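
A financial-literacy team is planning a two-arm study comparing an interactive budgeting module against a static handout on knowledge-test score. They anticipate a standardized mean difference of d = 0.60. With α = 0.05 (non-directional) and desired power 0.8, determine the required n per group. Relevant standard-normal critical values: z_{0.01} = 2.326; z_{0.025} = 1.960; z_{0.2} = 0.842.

For two independent groups with equal n: n = 2·((z_{α/2} + z_β) / d)².
z_{α/2} + z_β = 1.960 + 0.842 = 2.802.
n = 2 × (2.802 / 0.60)² = 2 × 4.670² = 2 × 21.81 = 43.6.
Round up to the next whole participant.

n = 44 per group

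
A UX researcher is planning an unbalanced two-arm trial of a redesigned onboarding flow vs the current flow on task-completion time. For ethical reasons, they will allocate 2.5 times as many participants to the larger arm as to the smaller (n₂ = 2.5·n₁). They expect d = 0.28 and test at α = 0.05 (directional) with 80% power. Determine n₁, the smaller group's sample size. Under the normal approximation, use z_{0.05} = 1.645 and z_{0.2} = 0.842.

With allocation ratio k = n₂/n₁ = 2.5, Var(x̄₁−x̄₂) = σ²(1/n₁ + 1/(k·n₁)) = σ²·(k+1)/(k·n₁).
So n₁ = (1 + 1/k)·((z_{α} + z_β)/d)² = 1.400 × (2.487/0.28)².
n₁ = 1.400 × 78.89 = 110.4.
Round up: n₁ = 111, giving n₂ = ⌈2.5 × 111⌉ = ⌈277.5⌉ = 278.

n₁ = 111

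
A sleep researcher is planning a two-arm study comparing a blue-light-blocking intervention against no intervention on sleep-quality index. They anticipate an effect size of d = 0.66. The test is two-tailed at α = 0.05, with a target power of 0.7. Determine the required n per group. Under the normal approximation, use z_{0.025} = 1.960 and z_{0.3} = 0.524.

For two independent groups with equal n: n = 2·((z_{α/2} + z_β) / d)².
z_{α/2} + z_β = 1.960 + 0.524 = 2.484.
n = 2 × (2.484 / 0.66)² = 2 × 3.764² = 2 × 14.16 = 28.3.
Round up to the next whole participant.

n = 29 per group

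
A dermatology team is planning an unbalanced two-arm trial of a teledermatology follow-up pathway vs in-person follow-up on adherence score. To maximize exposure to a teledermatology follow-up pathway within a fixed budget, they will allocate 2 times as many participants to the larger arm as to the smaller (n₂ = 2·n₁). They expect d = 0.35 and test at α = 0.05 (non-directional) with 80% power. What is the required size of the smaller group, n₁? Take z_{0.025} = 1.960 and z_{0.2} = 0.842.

With allocation ratio k = n₂/n₁ = 2, Var(x̄₁−x̄₂) = σ²(1/n₁ + 1/(k·n₁)) = σ²·(k+1)/(k·n₁).
So n₁ = (1 + 1/k)·((z_{α/2} + z_β)/d)² = 1.500 × (2.802/0.35)².
n₁ = 1.500 × 64.09 = 96.1.
Round up: n₁ = 97, giving n₂ = 2 × 97 = 194.

n₁ = 97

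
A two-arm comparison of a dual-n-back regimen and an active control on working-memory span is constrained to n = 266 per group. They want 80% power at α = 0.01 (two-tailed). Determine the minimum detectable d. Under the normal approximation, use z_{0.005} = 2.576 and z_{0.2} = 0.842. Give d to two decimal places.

For two independent groups of n = 266 each: d_min = (z_{α/2} + z_β)·√(2/n).
z-sum = 2.576 + 0.842 = 3.418.
d_min = 3.418 × √(2/266) = 3.418 × 0.0867 = 0.296.

d_min ≈ 0.30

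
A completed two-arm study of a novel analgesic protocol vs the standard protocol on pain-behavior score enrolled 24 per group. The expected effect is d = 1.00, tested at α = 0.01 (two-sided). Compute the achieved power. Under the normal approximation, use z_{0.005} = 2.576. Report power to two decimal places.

power ≈ 0.81

For two equal groups, power = Φ(d·√(n/2) − z_{α/2}).
d·√(n/2) = 1.00 × √(24/2) = 1.00 × 3.464 = 3.464.
z_β = 3.464 − 2.576 = 0.888.
Power = Φ(0.888) = 0.813.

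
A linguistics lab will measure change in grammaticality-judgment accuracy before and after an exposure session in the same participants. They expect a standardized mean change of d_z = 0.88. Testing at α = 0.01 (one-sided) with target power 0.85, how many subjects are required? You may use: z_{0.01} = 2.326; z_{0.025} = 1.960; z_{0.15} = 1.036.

n = 15 pairs

For a paired (one-sample on differences) test: n = ((z_{α} + z_β) / d)².
z_{α} + z_β = 2.326 + 1.036 = 3.362.
n = (3.362 / 0.88)² = 3.820² = 14.60.
Round up.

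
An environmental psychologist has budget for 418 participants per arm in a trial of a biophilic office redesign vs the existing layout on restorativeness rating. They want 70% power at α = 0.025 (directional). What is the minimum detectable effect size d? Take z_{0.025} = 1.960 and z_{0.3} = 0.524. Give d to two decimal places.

For two independent groups of n = 418 each: d_min = (z_{α} + z_β)·√(2/n).
z-sum = 1.960 + 0.524 = 2.484.
d_min = 2.484 × √(2/418) = 2.484 × 0.0692 = 0.172.

d_min ≈ 0.17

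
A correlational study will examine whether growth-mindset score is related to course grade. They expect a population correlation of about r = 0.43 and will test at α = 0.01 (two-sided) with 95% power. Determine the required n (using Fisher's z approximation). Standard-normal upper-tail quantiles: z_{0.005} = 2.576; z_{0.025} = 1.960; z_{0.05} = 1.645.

n = 88

Fisher's z: C = ½·ln((1+r)/(1−r)) = ½·ln(2.5088) = 0.4599.
n = ((z_{α/2} + z_β)/C)² + 3.
(2.576 + 1.645) / 0.4599 = 4.221 / 0.4599 = 9.178.
n = 9.178² + 3 = 84.24 + 3 = 87.2.
Round up.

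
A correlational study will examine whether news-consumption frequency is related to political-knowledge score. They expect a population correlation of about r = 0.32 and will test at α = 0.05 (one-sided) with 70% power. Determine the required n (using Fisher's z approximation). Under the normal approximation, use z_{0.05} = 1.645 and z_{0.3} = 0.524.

Fisher's z: C = ½·ln((1+r)/(1−r)) = ½·ln(1.9412) = 0.3316.
n = ((z_{α} + z_β)/C)² + 3.
(1.645 + 0.524) / 0.3316 = 2.169 / 0.3316 = 6.541.
n = 6.541² + 3 = 42.78 + 3 = 45.8.
Round up.

n = 46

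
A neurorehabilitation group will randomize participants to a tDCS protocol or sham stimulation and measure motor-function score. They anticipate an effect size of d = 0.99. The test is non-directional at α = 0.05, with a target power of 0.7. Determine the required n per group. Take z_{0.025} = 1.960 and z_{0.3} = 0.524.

n = 13 per group

For two independent groups with equal n: n = 2·((z_{α/2} + z_β) / d)².
z_{α/2} + z_β = 1.960 + 0.524 = 2.484.
n = 2 × (2.484 / 0.99)² = 2 × 2.509² = 2 × 6.30 = 12.6.
Round up to the next whole participant.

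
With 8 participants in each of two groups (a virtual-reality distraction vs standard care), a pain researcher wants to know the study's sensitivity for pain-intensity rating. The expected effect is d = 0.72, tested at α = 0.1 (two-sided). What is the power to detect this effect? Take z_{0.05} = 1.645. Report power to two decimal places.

power ≈ 0.42

For two equal groups, power = Φ(d·√(n/2) − z_{α/2}).
d·√(n/2) = 0.72 × √(8/2) = 0.72 × 2.000 = 1.440.
z_β = 1.440 − 1.645 = -0.205.
Power = Φ(-0.205) = 0.419.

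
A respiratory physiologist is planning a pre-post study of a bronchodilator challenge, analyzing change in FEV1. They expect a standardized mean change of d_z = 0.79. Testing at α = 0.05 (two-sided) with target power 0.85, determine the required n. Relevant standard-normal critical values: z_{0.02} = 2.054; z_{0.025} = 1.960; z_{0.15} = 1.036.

n = 15 pairs

For a paired (one-sample on differences) test: n = ((z_{α/2} + z_β) / d)².
z_{α/2} + z_β = 1.960 + 1.036 = 2.996.
n = (2.996 / 0.79)² = 3.792² = 14.38.
Round up.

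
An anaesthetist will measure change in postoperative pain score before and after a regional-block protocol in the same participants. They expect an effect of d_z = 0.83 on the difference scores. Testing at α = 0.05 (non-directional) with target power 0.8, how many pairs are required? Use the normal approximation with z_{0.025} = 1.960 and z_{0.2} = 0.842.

For a paired (one-sample on differences) test: n = ((z_{α/2} + z_β) / d)².
z_{α/2} + z_β = 1.960 + 0.842 = 2.802.
n = (2.802 / 0.83)² = 3.376² = 11.40.
Round up.

n = 12 pairs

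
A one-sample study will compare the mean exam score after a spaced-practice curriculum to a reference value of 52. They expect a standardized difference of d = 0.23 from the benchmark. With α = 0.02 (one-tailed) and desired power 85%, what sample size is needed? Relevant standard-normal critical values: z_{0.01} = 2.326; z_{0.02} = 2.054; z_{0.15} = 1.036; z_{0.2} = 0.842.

For a one-sample test: n = ((z_{α} + z_β) / d)².
z_{α} + z_β = 2.054 + 1.036 = 3.090.
n = (3.090 / 0.23)² = 13.435² = 180.49.
Round up.

n = 181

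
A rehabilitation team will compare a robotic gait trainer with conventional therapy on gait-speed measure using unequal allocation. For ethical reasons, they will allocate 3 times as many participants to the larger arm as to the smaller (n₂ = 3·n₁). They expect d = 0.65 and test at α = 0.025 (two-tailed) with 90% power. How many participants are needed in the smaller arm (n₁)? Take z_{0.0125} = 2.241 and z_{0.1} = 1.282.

With allocation ratio k = n₂/n₁ = 3, Var(x̄₁−x̄₂) = σ²(1/n₁ + 1/(k·n₁)) = σ²·(k+1)/(k·n₁).
So n₁ = (1 + 1/k)·((z_{α/2} + z_β)/d)² = 1.333 × (3.523/0.65)².
n₁ = 1.333 × 29.38 = 39.2.
Round up: n₁ = 40, giving n₂ = 3 × 40 = 120.

n₁ = 40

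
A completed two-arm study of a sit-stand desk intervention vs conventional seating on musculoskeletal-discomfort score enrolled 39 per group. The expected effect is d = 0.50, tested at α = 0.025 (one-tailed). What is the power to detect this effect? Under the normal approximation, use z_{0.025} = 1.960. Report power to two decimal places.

For two equal groups, power = Φ(d·√(n/2) − z_{α}).
d·√(n/2) = 0.50 × √(39/2) = 0.50 × 4.416 = 2.208.
z_β = 2.208 − 1.960 = 0.248.
Power = Φ(0.248) = 0.598.

power ≈ 0.60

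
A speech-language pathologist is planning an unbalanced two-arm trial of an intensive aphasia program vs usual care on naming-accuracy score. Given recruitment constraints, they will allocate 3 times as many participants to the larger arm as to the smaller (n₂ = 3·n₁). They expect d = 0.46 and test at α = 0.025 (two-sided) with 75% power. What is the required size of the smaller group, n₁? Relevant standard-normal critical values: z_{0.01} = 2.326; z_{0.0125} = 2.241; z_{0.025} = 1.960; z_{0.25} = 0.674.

With allocation ratio k = n₂/n₁ = 3, Var(x̄₁−x̄₂) = σ²(1/n₁ + 1/(k·n₁)) = σ²·(k+1)/(k·n₁).
So n₁ = (1 + 1/k)·((z_{α/2} + z_β)/d)² = 1.333 × (2.915/0.46)².
n₁ = 1.333 × 40.16 = 53.5.
Round up: n₁ = 54, giving n₂ = 3 × 54 = 162.

n₁ = 54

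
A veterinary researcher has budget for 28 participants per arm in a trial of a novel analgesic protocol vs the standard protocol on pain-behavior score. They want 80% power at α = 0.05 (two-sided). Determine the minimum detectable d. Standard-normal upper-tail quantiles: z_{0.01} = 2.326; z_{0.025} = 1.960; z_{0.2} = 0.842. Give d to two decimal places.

For two independent groups of n = 28 each: d_min = (z_{α/2} + z_β)·√(2/n).
z-sum = 1.960 + 0.842 = 2.802.
d_min = 2.802 × √(2/28) = 2.802 × 0.2673 = 0.749.

d_min ≈ 0.75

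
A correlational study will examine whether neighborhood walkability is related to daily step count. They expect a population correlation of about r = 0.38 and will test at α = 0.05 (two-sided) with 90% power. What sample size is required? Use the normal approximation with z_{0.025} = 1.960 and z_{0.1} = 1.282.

Fisher's z: C = ½·ln((1+r)/(1−r)) = ½·ln(2.2258) = 0.4001.
n = ((z_{α/2} + z_β)/C)² + 3.
(1.960 + 1.282) / 0.4001 = 3.242 / 0.4001 = 8.103.
n = 8.103² + 3 = 65.66 + 3 = 68.7.
Round up.

n = 69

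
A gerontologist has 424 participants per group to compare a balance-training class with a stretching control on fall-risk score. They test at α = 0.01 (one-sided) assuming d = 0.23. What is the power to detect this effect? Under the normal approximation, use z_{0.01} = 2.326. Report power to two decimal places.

For two equal groups, power = Φ(d·√(n/2) − z_{α}).
d·√(n/2) = 0.23 × √(424/2) = 0.23 × 14.560 = 3.349.
z_β = 3.349 − 2.326 = 1.023.
Power = Φ(1.023) = 0.847.

power ≈ 0.85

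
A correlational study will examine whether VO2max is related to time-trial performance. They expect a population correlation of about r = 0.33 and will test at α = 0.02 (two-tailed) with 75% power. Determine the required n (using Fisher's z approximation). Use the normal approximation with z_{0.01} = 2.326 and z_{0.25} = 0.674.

n = 80

Fisher's z: C = ½·ln((1+r)/(1−r)) = ½·ln(1.9851) = 0.3428.
n = ((z_{α/2} + z_β)/C)² + 3.
(2.326 + 0.674) / 0.3428 = 3.000 / 0.3428 = 8.751.
n = 8.751² + 3 = 76.59 + 3 = 79.6.
Round up.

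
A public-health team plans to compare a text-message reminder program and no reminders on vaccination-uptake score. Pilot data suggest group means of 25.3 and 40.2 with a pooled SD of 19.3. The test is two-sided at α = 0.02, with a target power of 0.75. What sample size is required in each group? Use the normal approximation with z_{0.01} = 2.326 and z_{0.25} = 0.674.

Cohen's d = |M₁ − M₂| / SD_pooled = |25.3 − 40.2| / 19.3 = 14.9 / 19.3 = 0.772.
For two independent groups with equal n: n = 2·((z_{α/2} + z_β) / d)².
z_{α/2} + z_β = 2.326 + 0.674 = 3.000.
n = 2 × (3.000 / 0.772)² = 2 × 3.886² = 2 × 15.10 = 30.2.
Round up to the next whole participant.

n = 31 per group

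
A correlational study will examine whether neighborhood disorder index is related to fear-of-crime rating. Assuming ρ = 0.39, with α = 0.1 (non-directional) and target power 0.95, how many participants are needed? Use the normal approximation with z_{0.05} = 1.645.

n = 67

Fisher's z: C = ½·ln((1+r)/(1−r)) = ½·ln(2.2787) = 0.4118.
n = ((z_{α/2} + z_β)/C)² + 3.
(1.645 + 1.645) / 0.4118 = 3.290 / 0.4118 = 7.989.
n = 7.989² + 3 = 63.83 + 3 = 66.8.
Round up.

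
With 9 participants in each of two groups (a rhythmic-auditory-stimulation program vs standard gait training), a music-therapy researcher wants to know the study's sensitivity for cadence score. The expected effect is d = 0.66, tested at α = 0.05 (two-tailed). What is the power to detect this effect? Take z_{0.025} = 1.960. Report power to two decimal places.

For two equal groups, power = Φ(d·√(n/2) − z_{α/2}).
d·√(n/2) = 0.66 × √(9/2) = 0.66 × 2.121 = 1.400.
z_β = 1.400 − 1.960 = -0.560.
Power = Φ(-0.560) = 0.288.

power ≈ 0.29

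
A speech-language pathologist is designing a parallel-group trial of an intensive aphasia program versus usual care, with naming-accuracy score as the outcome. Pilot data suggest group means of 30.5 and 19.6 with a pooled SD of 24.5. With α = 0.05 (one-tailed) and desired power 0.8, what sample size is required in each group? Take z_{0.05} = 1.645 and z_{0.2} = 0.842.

n = 63 per group

Cohen's d = |M₁ − M₂| / SD_pooled = |30.5 − 19.6| / 24.5 = 10.9 / 24.5 = 0.445.
For two independent groups with equal n: n = 2·((z_{α} + z_β) / d)².
z_{α} + z_β = 1.645 + 0.842 = 2.487.
n = 2 × (2.487 / 0.445)² = 2 × 5.589² = 2 × 31.23 = 62.5.
Round up to the next whole participant.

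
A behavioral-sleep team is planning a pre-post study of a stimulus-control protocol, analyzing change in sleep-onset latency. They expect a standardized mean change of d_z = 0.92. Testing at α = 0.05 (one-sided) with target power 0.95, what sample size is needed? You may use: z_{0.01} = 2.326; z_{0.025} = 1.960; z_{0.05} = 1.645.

n = 13 pairs

For a paired (one-sample on differences) test: n = ((z_{α} + z_β) / d)².
z_{α} + z_β = 1.645 + 1.645 = 3.290.
n = (3.290 / 0.92)² = 3.576² = 12.79.
Round up.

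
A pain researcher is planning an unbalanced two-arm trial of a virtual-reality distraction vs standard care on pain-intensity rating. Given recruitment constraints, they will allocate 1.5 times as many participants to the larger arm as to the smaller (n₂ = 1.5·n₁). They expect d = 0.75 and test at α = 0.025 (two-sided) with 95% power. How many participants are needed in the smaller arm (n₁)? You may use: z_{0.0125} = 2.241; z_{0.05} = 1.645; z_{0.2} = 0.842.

With allocation ratio k = n₂/n₁ = 1.5, Var(x̄₁−x̄₂) = σ²(1/n₁ + 1/(k·n₁)) = σ²·(k+1)/(k·n₁).
So n₁ = (1 + 1/k)·((z_{α/2} + z_β)/d)² = 1.667 × (3.886/0.75)².
n₁ = 1.667 × 26.85 = 44.7.
Round up: n₁ = 45, giving n₂ = ⌈1.5 × 45⌉ = ⌈67.5⌉ = 68.

n₁ = 45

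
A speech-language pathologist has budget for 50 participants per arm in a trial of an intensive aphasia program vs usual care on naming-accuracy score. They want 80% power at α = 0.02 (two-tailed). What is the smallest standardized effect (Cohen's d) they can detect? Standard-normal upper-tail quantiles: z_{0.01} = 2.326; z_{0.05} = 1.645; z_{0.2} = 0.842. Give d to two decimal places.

d_min ≈ 0.63

For two independent groups of n = 50 each: d_min = (z_{α/2} + z_β)·√(2/n).
z-sum = 2.326 + 0.842 = 3.168.
d_min = 3.168 × √(2/50) = 3.168 × 0.2000 = 0.634.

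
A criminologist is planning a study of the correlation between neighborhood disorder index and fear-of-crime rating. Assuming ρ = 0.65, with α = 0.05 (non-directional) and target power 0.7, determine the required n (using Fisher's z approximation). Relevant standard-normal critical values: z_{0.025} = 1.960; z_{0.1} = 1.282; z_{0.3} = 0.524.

Fisher's z: C = ½·ln((1+r)/(1−r)) = ½·ln(4.7143) = 0.7753.
n = ((z_{α/2} + z_β)/C)² + 3.
(1.960 + 0.524) / 0.7753 = 2.484 / 0.7753 = 3.204.
n = 3.204² + 3 = 10.27 + 3 = 13.3.
Round up.

n = 14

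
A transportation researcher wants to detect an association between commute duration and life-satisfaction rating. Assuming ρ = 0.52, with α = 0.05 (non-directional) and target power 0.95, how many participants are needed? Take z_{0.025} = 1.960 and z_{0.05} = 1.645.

n = 43

Fisher's z: C = ½·ln((1+r)/(1−r)) = ½·ln(3.1667) = 0.5763.
n = ((z_{α/2} + z_β)/C)² + 3.
(1.960 + 1.645) / 0.5763 = 3.605 / 0.5763 = 6.255.
n = 6.255² + 3 = 39.13 + 3 = 42.1.
Round up.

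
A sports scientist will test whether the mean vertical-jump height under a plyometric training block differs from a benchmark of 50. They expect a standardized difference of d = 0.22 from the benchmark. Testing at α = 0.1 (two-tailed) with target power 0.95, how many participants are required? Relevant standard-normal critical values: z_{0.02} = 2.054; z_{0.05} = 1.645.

n = 224

For a one-sample test: n = ((z_{α/2} + z_β) / d)².
z_{α/2} + z_β = 1.645 + 1.645 = 3.290.
n = (3.290 / 0.22)² = 14.955² = 223.64.
Round up.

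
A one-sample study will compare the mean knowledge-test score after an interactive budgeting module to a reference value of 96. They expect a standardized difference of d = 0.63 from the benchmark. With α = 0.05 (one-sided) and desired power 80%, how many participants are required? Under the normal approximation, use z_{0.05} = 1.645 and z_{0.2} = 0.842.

n = 16

For a one-sample test: n = ((z_{α} + z_β) / d)².
z_{α} + z_β = 1.645 + 0.842 = 2.487.
n = (2.487 / 0.63)² = 3.948² = 15.58.
Round up.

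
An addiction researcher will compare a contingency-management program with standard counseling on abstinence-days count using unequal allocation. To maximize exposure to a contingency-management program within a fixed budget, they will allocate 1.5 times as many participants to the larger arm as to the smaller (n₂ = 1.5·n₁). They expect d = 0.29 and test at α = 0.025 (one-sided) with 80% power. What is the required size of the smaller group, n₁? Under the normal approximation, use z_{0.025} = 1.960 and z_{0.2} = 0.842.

n₁ = 156

With allocation ratio k = n₂/n₁ = 1.5, Var(x̄₁−x̄₂) = σ²(1/n₁ + 1/(k·n₁)) = σ²·(k+1)/(k·n₁).
So n₁ = (1 + 1/k)·((z_{α} + z_β)/d)² = 1.667 × (2.802/0.29)².
n₁ = 1.667 × 93.36 = 155.6.
Round up: n₁ = 156, giving n₂ = 1.5 × 156 = 234.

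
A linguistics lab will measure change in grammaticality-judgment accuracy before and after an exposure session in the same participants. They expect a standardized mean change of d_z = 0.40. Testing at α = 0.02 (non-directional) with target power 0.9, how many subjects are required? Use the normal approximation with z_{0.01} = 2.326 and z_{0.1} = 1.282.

n = 82 pairs

For a paired (one-sample on differences) test: n = ((z_{α/2} + z_β) / d)².
z_{α/2} + z_β = 2.326 + 1.282 = 3.608.
n = (3.608 / 0.40)² = 9.020² = 81.36.
Round up.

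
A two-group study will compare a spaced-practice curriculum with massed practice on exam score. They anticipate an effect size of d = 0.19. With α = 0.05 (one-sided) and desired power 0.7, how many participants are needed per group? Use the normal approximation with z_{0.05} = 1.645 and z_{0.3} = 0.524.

n = 261 per group

For two independent groups with equal n: n = 2·((z_{α} + z_β) / d)².
z_{α} + z_β = 1.645 + 0.524 = 2.169.
n = 2 × (2.169 / 0.19)² = 2 × 11.416² = 2 × 130.32 = 260.6.
Round up to the next whole participant.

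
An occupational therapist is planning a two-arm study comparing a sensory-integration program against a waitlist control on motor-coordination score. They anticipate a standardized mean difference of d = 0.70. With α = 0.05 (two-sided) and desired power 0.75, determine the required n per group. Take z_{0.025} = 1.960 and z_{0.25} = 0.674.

For two independent groups with equal n: n = 2·((z_{α/2} + z_β) / d)².
z_{α/2} + z_β = 1.960 + 0.674 = 2.634.
n = 2 × (2.634 / 0.70)² = 2 × 3.763² = 2 × 14.16 = 28.3.
Round up to the next whole participant.

n = 29 per group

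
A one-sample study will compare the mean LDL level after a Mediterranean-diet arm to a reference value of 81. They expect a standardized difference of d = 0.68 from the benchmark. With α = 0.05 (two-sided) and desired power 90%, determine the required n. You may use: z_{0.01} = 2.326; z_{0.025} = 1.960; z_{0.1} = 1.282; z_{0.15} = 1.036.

For a one-sample test: n = ((z_{α/2} + z_β) / d)².
z_{α/2} + z_β = 1.960 + 1.282 = 3.242.
n = (3.242 / 0.68)² = 4.768² = 22.73.
Round up.

n = 23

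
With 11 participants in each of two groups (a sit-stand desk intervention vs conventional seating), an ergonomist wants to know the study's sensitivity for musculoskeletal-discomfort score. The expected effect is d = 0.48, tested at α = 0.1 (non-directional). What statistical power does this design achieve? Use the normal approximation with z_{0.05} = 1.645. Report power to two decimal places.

power ≈ 0.30

For two equal groups, power = Φ(d·√(n/2) − z_{α/2}).
d·√(n/2) = 0.48 × √(11/2) = 0.48 × 2.345 = 1.126.
z_β = 1.126 − 1.645 = -0.519.
Power = Φ(-0.519) = 0.302.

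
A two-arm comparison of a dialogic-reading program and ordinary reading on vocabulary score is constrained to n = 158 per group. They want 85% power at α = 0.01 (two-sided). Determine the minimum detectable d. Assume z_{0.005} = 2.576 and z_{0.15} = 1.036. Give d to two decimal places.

d_min ≈ 0.41

For two independent groups of n = 158 each: d_min = (z_{α/2} + z_β)·√(2/n).
z-sum = 2.576 + 1.036 = 3.612.
d_min = 3.612 × √(2/158) = 3.612 × 0.1125 = 0.406.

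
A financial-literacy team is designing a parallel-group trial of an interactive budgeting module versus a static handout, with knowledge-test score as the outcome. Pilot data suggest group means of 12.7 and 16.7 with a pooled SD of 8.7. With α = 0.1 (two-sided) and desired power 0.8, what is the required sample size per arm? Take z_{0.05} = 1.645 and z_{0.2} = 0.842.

n = 59 per group

Cohen's d = |M₁ − M₂| / SD_pooled = |12.7 − 16.7| / 8.7 = 4.0 / 8.7 = 0.460.
For two independent groups with equal n: n = 2·((z_{α/2} + z_β) / d)².
z_{α/2} + z_β = 1.645 + 0.842 = 2.487.
n = 2 × (2.487 / 0.460)² = 2 × 5.407² = 2 × 29.23 = 58.5.
Round up to the next whole participant.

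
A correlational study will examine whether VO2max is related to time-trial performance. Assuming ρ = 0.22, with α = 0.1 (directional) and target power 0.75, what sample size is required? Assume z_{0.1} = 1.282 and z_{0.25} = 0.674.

Fisher's z: C = ½·ln((1+r)/(1−r)) = ½·ln(1.5641) = 0.2237.
n = ((z_{α} + z_β)/C)² + 3.
(1.282 + 0.674) / 0.2237 = 1.956 / 0.2237 = 8.744.
n = 8.744² + 3 = 76.45 + 3 = 79.5.
Round up.

n = 80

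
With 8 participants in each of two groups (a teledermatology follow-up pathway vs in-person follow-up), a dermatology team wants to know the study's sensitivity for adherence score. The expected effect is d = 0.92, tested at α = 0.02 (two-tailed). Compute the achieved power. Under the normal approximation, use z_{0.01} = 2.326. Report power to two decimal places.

For two equal groups, power = Φ(d·√(n/2) − z_{α/2}).
d·√(n/2) = 0.92 × √(8/2) = 0.92 × 2.000 = 1.840.
z_β = 1.840 − 2.326 = -0.486.
Power = Φ(-0.486) = 0.313.

power ≈ 0.31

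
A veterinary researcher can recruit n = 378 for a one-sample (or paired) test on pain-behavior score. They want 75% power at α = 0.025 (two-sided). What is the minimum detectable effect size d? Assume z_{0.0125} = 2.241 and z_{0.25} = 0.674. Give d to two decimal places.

For a single sample (or paired design) of n = 378: d_min = (z_{α/2} + z_β)/√n.
z-sum = 2.241 + 0.674 = 2.915.
d_min = 2.915 / √378 = 2.915 / 19.442 = 0.150.

d_min ≈ 0.15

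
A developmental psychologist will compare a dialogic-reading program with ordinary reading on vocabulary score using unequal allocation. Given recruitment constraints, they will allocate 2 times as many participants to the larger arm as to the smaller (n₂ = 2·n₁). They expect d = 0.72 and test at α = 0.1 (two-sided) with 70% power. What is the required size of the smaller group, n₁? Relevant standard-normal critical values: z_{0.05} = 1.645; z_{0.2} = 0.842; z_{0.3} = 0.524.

With allocation ratio k = n₂/n₁ = 2, Var(x̄₁−x̄₂) = σ²(1/n₁ + 1/(k·n₁)) = σ²·(k+1)/(k·n₁).
So n₁ = (1 + 1/k)·((z_{α/2} + z_β)/d)² = 1.500 × (2.169/0.72)².
n₁ = 1.500 × 9.08 = 13.6.
Round up: n₁ = 14, giving n₂ = 2 × 14 = 28.

n₁ = 14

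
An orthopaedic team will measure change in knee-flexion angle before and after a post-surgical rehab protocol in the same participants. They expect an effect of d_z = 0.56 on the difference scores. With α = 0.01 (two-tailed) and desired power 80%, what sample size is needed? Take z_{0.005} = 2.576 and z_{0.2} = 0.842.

n = 38 pairs

For a paired (one-sample on differences) test: n = ((z_{α/2} + z_β) / d)².
z_{α/2} + z_β = 2.576 + 0.842 = 3.418.
n = (3.418 / 0.56)² = 6.104² = 37.25.
Round up.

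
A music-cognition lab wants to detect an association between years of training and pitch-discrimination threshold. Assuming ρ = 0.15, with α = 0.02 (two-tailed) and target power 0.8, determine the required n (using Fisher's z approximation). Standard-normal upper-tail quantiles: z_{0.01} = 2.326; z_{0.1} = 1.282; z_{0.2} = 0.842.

Fisher's z: C = ½·ln((1+r)/(1−r)) = ½·ln(1.3529) = 0.1511.
n = ((z_{α/2} + z_β)/C)² + 3.
(2.326 + 0.842) / 0.1511 = 3.168 / 0.1511 = 20.966.
n = 20.966² + 3 = 439.58 + 3 = 442.6.
Round up.

n = 443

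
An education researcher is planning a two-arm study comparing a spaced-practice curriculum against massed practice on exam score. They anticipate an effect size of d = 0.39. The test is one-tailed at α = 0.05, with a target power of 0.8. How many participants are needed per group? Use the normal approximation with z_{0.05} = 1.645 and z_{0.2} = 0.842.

For two independent groups with equal n: n = 2·((z_{α} + z_β) / d)².
z_{α} + z_β = 1.645 + 0.842 = 2.487.
n = 2 × (2.487 / 0.39)² = 2 × 6.377² = 2 × 40.67 = 81.3.
Round up to the next whole participant.

n = 82 per group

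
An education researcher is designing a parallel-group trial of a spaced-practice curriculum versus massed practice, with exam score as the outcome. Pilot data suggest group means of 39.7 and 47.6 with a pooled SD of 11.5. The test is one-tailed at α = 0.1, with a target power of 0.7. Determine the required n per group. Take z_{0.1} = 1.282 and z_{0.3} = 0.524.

Cohen's d = |M₁ − M₂| / SD_pooled = |39.7 − 47.6| / 11.5 = 7.9 / 11.5 = 0.687.
For two independent groups with equal n: n = 2·((z_{α} + z_β) / d)².
z_{α} + z_β = 1.282 + 0.524 = 1.806.
n = 2 × (1.806 / 0.687)² = 2 × 2.629² = 2 × 6.91 = 13.8.
Round up to the next whole participant.

n = 14 per group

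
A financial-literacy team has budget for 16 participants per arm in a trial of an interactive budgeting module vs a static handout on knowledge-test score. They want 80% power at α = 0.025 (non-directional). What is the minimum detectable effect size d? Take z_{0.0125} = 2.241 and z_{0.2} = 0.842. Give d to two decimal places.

For two independent groups of n = 16 each: d_min = (z_{α/2} + z_β)·√(2/n).
z-sum = 2.241 + 0.842 = 3.083.
d_min = 3.083 × √(2/16) = 3.083 × 0.3536 = 1.090.

d_min ≈ 1.09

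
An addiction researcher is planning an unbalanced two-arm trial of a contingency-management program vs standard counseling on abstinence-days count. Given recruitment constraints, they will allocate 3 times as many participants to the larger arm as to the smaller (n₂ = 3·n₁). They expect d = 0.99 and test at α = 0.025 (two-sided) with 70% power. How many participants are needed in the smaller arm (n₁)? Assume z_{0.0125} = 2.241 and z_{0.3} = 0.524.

n₁ = 11

With allocation ratio k = n₂/n₁ = 3, Var(x̄₁−x̄₂) = σ²(1/n₁ + 1/(k·n₁)) = σ²·(k+1)/(k·n₁).
So n₁ = (1 + 1/k)·((z_{α/2} + z_β)/d)² = 1.333 × (2.765/0.99)².
n₁ = 1.333 × 7.80 = 10.4.
Round up: n₁ = 11, giving n₂ = 3 × 11 = 33.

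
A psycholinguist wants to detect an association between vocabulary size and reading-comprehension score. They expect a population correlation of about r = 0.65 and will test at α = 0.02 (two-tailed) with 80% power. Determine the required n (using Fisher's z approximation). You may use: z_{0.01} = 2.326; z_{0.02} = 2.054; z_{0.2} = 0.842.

n = 20

Fisher's z: C = ½·ln((1+r)/(1−r)) = ½·ln(4.7143) = 0.7753.
n = ((z_{α/2} + z_β)/C)² + 3.
(2.326 + 0.842) / 0.7753 = 3.168 / 0.7753 = 4.086.
n = 4.086² + 3 = 16.70 + 3 = 19.7.
Round up.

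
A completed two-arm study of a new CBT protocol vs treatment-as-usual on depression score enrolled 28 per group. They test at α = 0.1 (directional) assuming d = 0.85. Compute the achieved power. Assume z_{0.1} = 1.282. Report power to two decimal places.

For two equal groups, power = Φ(d·√(n/2) − z_{α}).
d·√(n/2) = 0.85 × √(28/2) = 0.85 × 3.742 = 3.180.
z_β = 3.180 − 1.282 = 1.898.
Power = Φ(1.898) = 0.971.

power ≈ 0.97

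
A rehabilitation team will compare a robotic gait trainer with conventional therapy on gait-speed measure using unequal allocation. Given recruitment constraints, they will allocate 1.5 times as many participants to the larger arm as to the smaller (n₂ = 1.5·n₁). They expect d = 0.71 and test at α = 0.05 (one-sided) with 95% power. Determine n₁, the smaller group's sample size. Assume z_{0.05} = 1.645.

With allocation ratio k = n₂/n₁ = 1.5, Var(x̄₁−x̄₂) = σ²(1/n₁ + 1/(k·n₁)) = σ²·(k+1)/(k·n₁).
So n₁ = (1 + 1/k)·((z_{α} + z_β)/d)² = 1.667 × (3.290/0.71)².
n₁ = 1.667 × 21.47 = 35.8.
Round up: n₁ = 36, giving n₂ = 1.5 × 36 = 54.

n₁ = 36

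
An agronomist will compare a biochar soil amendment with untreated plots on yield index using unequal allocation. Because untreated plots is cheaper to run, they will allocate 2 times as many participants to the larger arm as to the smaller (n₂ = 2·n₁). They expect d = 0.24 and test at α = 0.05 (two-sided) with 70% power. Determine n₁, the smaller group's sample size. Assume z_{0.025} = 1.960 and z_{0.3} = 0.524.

With allocation ratio k = n₂/n₁ = 2, Var(x̄₁−x̄₂) = σ²(1/n₁ + 1/(k·n₁)) = σ²·(k+1)/(k·n₁).
So n₁ = (1 + 1/k)·((z_{α/2} + z_β)/d)² = 1.500 × (2.484/0.24)².
n₁ = 1.500 × 107.12 = 160.7.
Round up: n₁ = 161, giving n₂ = 2 × 161 = 322.

n₁ = 161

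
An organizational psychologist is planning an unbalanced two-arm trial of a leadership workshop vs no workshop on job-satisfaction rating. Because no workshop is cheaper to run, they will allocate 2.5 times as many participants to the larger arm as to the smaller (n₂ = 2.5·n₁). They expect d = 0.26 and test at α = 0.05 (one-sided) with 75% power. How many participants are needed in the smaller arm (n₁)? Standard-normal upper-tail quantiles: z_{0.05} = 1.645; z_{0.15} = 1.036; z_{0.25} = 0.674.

n₁ = 112

With allocation ratio k = n₂/n₁ = 2.5, Var(x̄₁−x̄₂) = σ²(1/n₁ + 1/(k·n₁)) = σ²·(k+1)/(k·n₁).
So n₁ = (1 + 1/k)·((z_{α} + z_β)/d)² = 1.400 × (2.319/0.26)².
n₁ = 1.400 × 79.55 = 111.4.
Round up: n₁ = 112, giving n₂ = 2.5 × 112 = 280.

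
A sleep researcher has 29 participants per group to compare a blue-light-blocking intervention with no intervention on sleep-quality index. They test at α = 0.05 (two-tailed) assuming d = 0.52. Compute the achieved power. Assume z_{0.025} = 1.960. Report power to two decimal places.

For two equal groups, power = Φ(d·√(n/2) − z_{α/2}).
d·√(n/2) = 0.52 × √(29/2) = 0.52 × 3.808 = 1.980.
z_β = 1.980 − 1.960 = 0.020.
Power = Φ(0.020) = 0.508.

power ≈ 0.51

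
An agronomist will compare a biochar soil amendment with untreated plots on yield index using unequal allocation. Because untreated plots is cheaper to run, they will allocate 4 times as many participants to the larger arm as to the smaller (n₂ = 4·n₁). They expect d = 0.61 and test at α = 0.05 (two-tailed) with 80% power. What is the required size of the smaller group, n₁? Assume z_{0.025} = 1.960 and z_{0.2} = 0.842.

n₁ = 27

With allocation ratio k = n₂/n₁ = 4, Var(x̄₁−x̄₂) = σ²(1/n₁ + 1/(k·n₁)) = σ²·(k+1)/(k·n₁).
So n₁ = (1 + 1/k)·((z_{α/2} + z_β)/d)² = 1.250 × (2.802/0.61)².
n₁ = 1.250 × 21.10 = 26.4.
Round up: n₁ = 27, giving n₂ = 4 × 27 = 108.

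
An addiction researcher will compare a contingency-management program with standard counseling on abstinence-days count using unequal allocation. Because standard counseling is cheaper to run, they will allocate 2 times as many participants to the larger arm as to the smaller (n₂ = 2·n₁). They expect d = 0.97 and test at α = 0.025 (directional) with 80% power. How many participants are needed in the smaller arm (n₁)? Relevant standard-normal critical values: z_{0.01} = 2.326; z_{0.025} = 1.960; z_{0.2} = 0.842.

With allocation ratio k = n₂/n₁ = 2, Var(x̄₁−x̄₂) = σ²(1/n₁ + 1/(k·n₁)) = σ²·(k+1)/(k·n₁).
So n₁ = (1 + 1/k)·((z_{α} + z_β)/d)² = 1.500 × (2.802/0.97)².
n₁ = 1.500 × 8.34 = 12.5.
Round up: n₁ = 13, giving n₂ = 2 × 13 = 26.

n₁ = 13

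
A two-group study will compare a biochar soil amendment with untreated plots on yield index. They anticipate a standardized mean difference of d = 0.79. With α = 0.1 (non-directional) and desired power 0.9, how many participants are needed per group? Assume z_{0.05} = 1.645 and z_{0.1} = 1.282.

For two independent groups with equal n: n = 2·((z_{α/2} + z_β) / d)².
z_{α/2} + z_β = 1.645 + 1.282 = 2.927.
n = 2 × (2.927 / 0.79)² = 2 × 3.705² = 2 × 13.73 = 27.5.
Round up to the next whole participant.

n = 28 per group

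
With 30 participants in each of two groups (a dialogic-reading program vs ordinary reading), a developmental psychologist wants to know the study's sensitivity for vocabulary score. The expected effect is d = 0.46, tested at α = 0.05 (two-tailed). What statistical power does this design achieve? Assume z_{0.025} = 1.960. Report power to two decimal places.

power ≈ 0.43

For two equal groups, power = Φ(d·√(n/2) − z_{α/2}).
d·√(n/2) = 0.46 × √(30/2) = 0.46 × 3.873 = 1.782.
z_β = 1.782 − 1.960 = -0.178.
Power = Φ(-0.178) = 0.429.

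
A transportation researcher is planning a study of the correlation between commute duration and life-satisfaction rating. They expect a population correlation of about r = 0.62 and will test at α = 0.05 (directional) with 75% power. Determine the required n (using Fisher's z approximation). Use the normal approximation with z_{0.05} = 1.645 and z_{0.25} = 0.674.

n = 14

Fisher's z: C = ½·ln((1+r)/(1−r)) = ½·ln(4.2632) = 0.7250.
n = ((z_{α} + z_β)/C)² + 3.
(1.645 + 0.674) / 0.7250 = 2.319 / 0.7250 = 3.199.
n = 3.199² + 3 = 10.23 + 3 = 13.2.
Round up.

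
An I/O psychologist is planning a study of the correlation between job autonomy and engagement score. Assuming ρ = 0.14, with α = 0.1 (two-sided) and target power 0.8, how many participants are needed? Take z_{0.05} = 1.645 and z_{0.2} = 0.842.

Fisher's z: C = ½·ln((1+r)/(1−r)) = ½·ln(1.3256) = 0.1409.
n = ((z_{α/2} + z_β)/C)² + 3.
(1.645 + 0.842) / 0.1409 = 2.487 / 0.1409 = 17.651.
n = 17.651² + 3 = 311.55 + 3 = 314.6.
Round up.

n = 315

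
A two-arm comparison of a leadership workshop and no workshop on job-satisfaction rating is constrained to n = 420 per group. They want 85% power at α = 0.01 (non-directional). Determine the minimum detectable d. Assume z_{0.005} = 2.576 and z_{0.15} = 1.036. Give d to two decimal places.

For two independent groups of n = 420 each: d_min = (z_{α/2} + z_β)·√(2/n).
z-sum = 2.576 + 1.036 = 3.612.
d_min = 3.612 × √(2/420) = 3.612 × 0.0690 = 0.249.

d_min ≈ 0.25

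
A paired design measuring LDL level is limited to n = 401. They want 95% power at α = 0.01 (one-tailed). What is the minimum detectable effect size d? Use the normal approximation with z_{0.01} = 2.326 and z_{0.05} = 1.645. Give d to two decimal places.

d_min ≈ 0.20

For a single sample (or paired design) of n = 401: d_min = (z_{α} + z_β)/√n.
z-sum = 2.326 + 1.645 = 3.971.
d_min = 3.971 / √401 = 3.971 / 20.025 = 0.198.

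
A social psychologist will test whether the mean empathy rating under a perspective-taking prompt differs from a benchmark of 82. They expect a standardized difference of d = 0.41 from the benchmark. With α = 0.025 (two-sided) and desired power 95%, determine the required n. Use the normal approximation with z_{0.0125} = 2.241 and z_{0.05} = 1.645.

n = 90

For a one-sample test: n = ((z_{α/2} + z_β) / d)².
z_{α/2} + z_β = 2.241 + 1.645 = 3.886.
n = (3.886 / 0.41)² = 9.478² = 89.83.
Round up.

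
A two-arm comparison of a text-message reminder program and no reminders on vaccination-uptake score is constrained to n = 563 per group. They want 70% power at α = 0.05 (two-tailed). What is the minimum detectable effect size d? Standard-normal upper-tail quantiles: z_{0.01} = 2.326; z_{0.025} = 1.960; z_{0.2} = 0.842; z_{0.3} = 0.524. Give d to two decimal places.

For two independent groups of n = 563 each: d_min = (z_{α/2} + z_β)·√(2/n).
z-sum = 1.960 + 0.524 = 2.484.
d_min = 2.484 × √(2/563) = 2.484 × 0.0596 = 0.148.

d_min ≈ 0.15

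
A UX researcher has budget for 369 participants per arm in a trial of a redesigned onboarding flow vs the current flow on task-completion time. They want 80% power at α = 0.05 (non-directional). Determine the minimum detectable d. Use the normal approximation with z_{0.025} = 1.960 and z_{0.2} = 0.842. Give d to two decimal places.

d_min ≈ 0.21

For two independent groups of n = 369 each: d_min = (z_{α/2} + z_β)·√(2/n).
z-sum = 1.960 + 0.842 = 2.802.
d_min = 2.802 × √(2/369) = 2.802 × 0.0736 = 0.206.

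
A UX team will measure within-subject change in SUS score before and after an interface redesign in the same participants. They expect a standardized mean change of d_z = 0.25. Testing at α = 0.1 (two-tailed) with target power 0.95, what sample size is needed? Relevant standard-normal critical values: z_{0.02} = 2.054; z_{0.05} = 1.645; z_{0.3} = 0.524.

n = 174 pairs

For a paired (one-sample on differences) test: n = ((z_{α/2} + z_β) / d)².
z_{α/2} + z_β = 1.645 + 1.645 = 3.290.
n = (3.290 / 0.25)² = 13.160² = 173.19.
Round up.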